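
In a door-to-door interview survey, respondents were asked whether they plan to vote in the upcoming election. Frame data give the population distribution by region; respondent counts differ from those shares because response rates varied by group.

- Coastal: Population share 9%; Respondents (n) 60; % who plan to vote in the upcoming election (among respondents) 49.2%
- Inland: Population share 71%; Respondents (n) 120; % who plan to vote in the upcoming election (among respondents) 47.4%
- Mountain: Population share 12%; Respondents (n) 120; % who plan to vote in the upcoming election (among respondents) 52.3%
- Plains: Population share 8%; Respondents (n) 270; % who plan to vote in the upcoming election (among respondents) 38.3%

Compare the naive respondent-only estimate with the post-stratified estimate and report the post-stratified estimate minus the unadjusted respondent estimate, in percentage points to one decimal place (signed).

+3.1 percentage points

Without adjustment, the pooled respondent share is:
  (60/570)×49.2 + (120/570)×47.4 + (120/570)×52.3 + (270/570)×38.3 = 44.3105%
Reweighting by population region shares:
  0.09×49.2 + 0.71×47.4 + 0.12×52.3 + 0.08×38.3 = 47.422%
Difference = 47.422 − 44.3105 = 3.1115 pp.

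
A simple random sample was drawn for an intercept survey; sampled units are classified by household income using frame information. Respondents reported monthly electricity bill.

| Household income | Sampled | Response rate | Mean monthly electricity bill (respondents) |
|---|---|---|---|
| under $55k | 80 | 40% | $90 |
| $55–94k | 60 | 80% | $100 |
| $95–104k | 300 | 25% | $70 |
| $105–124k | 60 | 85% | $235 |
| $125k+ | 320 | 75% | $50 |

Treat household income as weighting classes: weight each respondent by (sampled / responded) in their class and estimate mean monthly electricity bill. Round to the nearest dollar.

Each respondent's weight = sampled/responded in their class; summing within a class gives n_sampled, so:
  under $55k: 80 × 90 = 7200
  $55–94k: 60 × 100 = 6000
  $95–104k: 300 × 70 = 21,000
  $105–124k: 60 × 235 = 14,100
  $125k+: 320 × 50 = 16,000
Adjusted estimate = 64,300 / 820 = 78.4146 → $78.

$78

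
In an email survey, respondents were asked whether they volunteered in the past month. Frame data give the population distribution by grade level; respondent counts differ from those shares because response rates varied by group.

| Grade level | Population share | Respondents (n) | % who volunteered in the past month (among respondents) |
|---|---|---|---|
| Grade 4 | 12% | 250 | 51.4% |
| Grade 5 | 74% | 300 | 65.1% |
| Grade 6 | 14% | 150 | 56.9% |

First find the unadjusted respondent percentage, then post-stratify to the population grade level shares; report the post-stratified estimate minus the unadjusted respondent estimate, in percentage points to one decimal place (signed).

Unadjusted (pooled respondent) estimate weights by respondent counts:
  (250/700)×51.4 + (300/700)×65.1 + (150/700)×56.9 = 58.45%
Post-stratifying to population shares instead:
  0.12×51.4 + 0.74×65.1 + 0.14×56.9 = 62.308%
Difference = 62.308 − 58.45 = 3.858 pp.

+3.9 percentage points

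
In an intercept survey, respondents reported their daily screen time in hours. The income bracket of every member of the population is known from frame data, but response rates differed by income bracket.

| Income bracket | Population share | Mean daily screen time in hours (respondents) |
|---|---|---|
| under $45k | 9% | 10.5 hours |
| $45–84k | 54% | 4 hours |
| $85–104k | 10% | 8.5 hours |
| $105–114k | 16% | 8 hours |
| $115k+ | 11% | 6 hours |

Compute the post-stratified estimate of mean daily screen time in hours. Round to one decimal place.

Reweight to the known income bracket distribution:
  under $45k: 0.09 × 10.5 = 0.945
  $45–84k: 0.54 × 4 = 2.16
  $85–104k: 0.1 × 8.5 = 0.85
  $105–114k: 0.16 × 8 = 1.28
  $115k+: 0.11 × 6 = 0.66
Post-stratified estimate = 5.895 → 5.9.

5.9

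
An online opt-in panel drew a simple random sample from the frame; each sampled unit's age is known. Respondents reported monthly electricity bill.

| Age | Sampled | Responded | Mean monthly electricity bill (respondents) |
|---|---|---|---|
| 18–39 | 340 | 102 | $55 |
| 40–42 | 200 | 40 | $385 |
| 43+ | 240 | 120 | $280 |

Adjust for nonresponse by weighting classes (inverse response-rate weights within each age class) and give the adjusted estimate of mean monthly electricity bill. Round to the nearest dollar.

Class response rates: 18–39 102/340 = 30%, 40–42 40/200 = 20%, 43+ 120/240 = 50%.
Weighting each respondent by the inverse class response rate inflates each class back to its sampled size, so the class weight is n_sampled:
  18–39: 340 × 55 = 18,700
  40–42: 200 × 385 = 77,000
  43+: 240 × 280 = 67,200
Adjusted estimate = 162,900 / 780 = 208.846 → $209.

$209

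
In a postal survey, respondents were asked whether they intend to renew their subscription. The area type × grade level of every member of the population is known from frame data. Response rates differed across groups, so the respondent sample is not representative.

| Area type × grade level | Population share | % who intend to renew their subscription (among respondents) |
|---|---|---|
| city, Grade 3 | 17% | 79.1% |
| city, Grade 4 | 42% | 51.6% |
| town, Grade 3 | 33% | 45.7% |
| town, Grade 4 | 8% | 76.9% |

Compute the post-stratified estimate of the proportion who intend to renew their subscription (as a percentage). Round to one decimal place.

56.4%

Post-stratification weights by population share, not respondent share:
  city, Grade 3: 0.17 × 79.1 = 13.447
  city, Grade 4: 0.42 × 51.6 = 21.672
  town, Grade 3: 0.33 × 45.7 = 15.081
  town, Grade 4: 0.08 × 76.9 = 6.152
Post-stratified estimate = 56.352 → 56.4%.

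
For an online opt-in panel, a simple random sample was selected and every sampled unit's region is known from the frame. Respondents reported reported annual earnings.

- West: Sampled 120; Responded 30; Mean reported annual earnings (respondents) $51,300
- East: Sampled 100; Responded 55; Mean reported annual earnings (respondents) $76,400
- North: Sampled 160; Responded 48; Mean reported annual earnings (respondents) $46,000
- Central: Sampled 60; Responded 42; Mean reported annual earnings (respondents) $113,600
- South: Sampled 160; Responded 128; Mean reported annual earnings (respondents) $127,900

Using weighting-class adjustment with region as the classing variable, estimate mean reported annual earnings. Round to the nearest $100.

$80,700

Response rates by class: West 30/120 = 25%, East 55/100 = 55%, North 48/160 = 30%, Central 42/60 = 70%, South 128/160 = 80%.
Inverse-response-rate weighting restores each class to its sampled count, so class totals weight by n_sampled:
  West: 120 × 51,300 = 6,156,000
  East: 100 × 76,400 = 7,640,000
  North: 160 × 46,000 = 7,360,000
  Central: 60 × 113,600 = 6,816,000
  South: 160 × 127,900 = 20,464,000
Adjusted estimate = 48,436,000 / 600 = 80726.7 → $80,700.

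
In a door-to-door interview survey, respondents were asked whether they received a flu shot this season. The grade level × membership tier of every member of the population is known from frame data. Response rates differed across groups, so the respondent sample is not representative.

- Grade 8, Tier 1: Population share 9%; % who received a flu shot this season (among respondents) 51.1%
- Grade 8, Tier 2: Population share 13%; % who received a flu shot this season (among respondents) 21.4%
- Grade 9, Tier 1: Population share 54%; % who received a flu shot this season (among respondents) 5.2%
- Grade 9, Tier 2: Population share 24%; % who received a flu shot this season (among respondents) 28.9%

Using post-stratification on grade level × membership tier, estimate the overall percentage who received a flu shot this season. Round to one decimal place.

Each cell contributes population-share × respondent value:
  Grade 8, Tier 1: 0.09 × 51.1 = 4.599
  Grade 8, Tier 2: 0.13 × 21.4 = 2.782
  Grade 9, Tier 1: 0.54 × 5.2 = 2.808
  Grade 9, Tier 2: 0.24 × 28.9 = 6.936
Post-stratified estimate = 17.125 → 17.1%.

17.1%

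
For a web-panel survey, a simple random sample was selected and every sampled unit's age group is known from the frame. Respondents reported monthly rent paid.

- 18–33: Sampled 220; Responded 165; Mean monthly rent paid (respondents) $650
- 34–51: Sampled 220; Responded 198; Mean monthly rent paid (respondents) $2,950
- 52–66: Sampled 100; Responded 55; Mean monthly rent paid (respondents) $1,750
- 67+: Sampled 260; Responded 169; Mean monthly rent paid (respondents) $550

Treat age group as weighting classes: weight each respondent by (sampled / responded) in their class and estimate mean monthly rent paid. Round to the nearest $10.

$1,390

Class response rates: 18–33 165/220 = 75%, 34–51 198/220 = 90%, 52–66 55/100 = 55%, 67+ 169/260 = 65%.
With weight = n_sampled/n_responded per class, the weighted class total is n_sampled:
  18–33: 220 × 650 = 143,000
  34–51: 220 × 2950 = 649,000
  52–66: 100 × 1750 = 175,000
  67+: 260 × 550 = 143,000
Adjusted estimate = 1,110,000 / 800 = 1387.5 → $1,390.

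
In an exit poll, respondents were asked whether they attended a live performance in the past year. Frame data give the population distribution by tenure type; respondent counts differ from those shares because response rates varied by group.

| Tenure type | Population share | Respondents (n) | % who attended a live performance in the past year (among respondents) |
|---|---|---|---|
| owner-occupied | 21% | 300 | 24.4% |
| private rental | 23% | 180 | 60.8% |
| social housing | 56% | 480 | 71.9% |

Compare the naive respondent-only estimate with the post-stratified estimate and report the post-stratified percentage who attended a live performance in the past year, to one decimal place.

59.4%

Without adjustment, the pooled respondent share is:
  (300/960)×24.4 + (180/960)×60.8 + (480/960)×71.9 = 54.975%
Post-stratifying to population shares instead:
  0.21×24.4 + 0.23×60.8 + 0.56×71.9 = 59.372%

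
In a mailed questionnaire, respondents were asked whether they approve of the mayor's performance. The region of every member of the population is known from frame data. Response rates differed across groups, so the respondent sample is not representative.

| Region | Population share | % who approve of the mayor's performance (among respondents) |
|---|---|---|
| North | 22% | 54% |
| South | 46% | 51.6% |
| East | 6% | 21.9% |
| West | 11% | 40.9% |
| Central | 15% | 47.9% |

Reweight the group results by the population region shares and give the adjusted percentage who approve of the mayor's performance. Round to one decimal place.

Each cell contributes population-share × respondent value:
  North: 0.22 × 54 = 11.88
  South: 0.46 × 51.6 = 23.736
  East: 0.06 × 21.9 = 1.314
  West: 0.11 × 40.9 = 4.499
  Central: 0.15 × 47.9 = 7.185
Post-stratified estimate = 48.614 → 48.6%.

48.6%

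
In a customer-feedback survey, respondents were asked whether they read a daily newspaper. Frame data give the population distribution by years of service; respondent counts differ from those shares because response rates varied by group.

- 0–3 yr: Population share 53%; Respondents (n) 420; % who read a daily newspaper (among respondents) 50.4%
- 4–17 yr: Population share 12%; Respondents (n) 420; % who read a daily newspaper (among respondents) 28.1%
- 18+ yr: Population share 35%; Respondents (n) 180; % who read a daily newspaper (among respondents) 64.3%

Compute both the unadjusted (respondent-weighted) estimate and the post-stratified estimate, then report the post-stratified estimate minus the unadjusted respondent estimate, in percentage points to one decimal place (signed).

+8.9 percentage points

Without adjustment, the pooled respondent share is:
  (420/1020)×50.4 + (420/1020)×28.1 + (180/1020)×64.3 = 43.6706%
Post-stratifying to population shares instead:
  0.53×50.4 + 0.12×28.1 + 0.35×64.3 = 52.589%
Difference = 52.589 − 43.6706 = 8.9184 pp.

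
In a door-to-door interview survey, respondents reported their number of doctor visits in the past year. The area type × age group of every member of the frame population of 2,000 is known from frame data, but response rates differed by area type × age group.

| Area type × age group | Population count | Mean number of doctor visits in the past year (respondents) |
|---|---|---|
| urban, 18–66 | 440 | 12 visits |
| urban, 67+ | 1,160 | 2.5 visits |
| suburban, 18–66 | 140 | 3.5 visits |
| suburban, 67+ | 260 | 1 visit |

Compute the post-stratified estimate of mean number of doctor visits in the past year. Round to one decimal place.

Each cell contributes population-share × respondent value:
  urban, 18–66: (440/2,000) × 12 = 2.64
  urban, 67+: (1,160/2,000) × 2.5 = 1.45
  suburban, 18–66: (140/2,000) × 3.5 = 0.245
  suburban, 67+: (260/2,000) × 1 = 0.13
Post-stratified estimate = 4.465 → 4.5.

4.5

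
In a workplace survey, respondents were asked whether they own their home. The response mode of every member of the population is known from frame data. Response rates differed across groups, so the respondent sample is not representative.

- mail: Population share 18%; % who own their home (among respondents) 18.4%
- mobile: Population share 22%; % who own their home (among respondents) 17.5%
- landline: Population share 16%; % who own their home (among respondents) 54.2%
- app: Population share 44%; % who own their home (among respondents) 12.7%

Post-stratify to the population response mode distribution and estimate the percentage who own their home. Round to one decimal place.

Post-stratification weights by population share, not respondent share:
  mail: 0.18 × 18.4 = 3.312
  mobile: 0.22 × 17.5 = 3.85
  landline: 0.16 × 54.2 = 8.672
  app: 0.44 × 12.7 = 5.588
Post-stratified estimate = 21.422 → 21.4%.

21.4%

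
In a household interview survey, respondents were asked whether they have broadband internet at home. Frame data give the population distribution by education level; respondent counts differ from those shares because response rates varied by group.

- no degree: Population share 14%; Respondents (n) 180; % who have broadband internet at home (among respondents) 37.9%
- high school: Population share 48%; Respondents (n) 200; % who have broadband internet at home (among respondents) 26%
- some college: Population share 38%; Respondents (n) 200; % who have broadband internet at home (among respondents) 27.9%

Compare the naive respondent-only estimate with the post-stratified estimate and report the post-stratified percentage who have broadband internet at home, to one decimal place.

Naive respondent-only estimate (weights = respondent counts):
  (180/580)×37.9 + (200/580)×26 + (200/580)×27.9 = 30.3483%
Post-stratified estimate weights by population shares:
  0.14×37.9 + 0.48×26 + 0.38×27.9 = 28.388%

28.4%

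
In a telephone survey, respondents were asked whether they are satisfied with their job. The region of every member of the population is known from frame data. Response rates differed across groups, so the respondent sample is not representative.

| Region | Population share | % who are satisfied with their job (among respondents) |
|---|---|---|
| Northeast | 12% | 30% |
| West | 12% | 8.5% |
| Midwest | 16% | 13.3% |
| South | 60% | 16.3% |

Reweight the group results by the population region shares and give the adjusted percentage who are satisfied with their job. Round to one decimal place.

Each cell contributes population-share × respondent value:
  Northeast: 0.12 × 30 = 3.6
  West: 0.12 × 8.5 = 1.02
  Midwest: 0.16 × 13.3 = 2.128
  South: 0.6 × 16.3 = 9.78
Post-stratified estimate = 16.528 → 16.5%.

16.5%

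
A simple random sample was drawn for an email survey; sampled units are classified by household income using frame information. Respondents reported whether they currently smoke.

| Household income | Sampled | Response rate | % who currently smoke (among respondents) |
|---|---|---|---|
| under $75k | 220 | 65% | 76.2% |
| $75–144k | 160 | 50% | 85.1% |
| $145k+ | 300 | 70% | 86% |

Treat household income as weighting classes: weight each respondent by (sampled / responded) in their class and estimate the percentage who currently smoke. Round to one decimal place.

With weight = n_sampled/n_responded per class, the weighted class total is n_sampled:
  under $75k: 220 × 76.2 = 16,764
  $75–144k: 160 × 85.1 = 13,616
  $145k+: 300 × 86 = 25,800
Adjusted estimate = 56,180 / 680 = 82.6176 → 82.6%.

82.6%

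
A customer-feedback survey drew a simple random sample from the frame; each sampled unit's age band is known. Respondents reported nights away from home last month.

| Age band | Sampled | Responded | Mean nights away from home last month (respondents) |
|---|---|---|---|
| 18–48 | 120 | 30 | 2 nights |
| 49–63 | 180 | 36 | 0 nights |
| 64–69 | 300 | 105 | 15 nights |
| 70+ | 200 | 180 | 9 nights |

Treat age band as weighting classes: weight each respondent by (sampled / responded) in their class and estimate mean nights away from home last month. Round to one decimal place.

8.2

Class response rates: 18–48 30/120 = 25%, 49–63 36/180 = 20%, 64–69 105/300 = 35%, 70+ 180/200 = 90%.
With weight = n_sampled/n_responded per class, the weighted class total is n_sampled:
  18–48: 120 × 2 = 240
  49–63: 180 × 0 = 0
  64–69: 300 × 15 = 4500
  70+: 200 × 9 = 1800
Adjusted estimate = 6540 / 800 = 8.175 → 8.2.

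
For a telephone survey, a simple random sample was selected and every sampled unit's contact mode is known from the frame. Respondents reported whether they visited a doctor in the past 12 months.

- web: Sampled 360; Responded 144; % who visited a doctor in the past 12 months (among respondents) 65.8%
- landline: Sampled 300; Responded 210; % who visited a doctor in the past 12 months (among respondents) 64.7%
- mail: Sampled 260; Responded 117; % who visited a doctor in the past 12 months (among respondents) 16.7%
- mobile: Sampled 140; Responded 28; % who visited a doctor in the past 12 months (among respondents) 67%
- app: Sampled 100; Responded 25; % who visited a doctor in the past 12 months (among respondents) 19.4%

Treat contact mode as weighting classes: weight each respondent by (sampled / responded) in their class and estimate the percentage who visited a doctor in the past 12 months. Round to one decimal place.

Response rates by class: web 144/360 = 40%, landline 210/300 = 70%, mail 117/260 = 45%, mobile 28/140 = 20%, app 25/100 = 25%.
Inverse-response-rate weighting restores each class to its sampled count, so class totals weight by n_sampled:
  web: 360 × 65.8 = 23,688
  landline: 300 × 64.7 = 19,410
  mail: 260 × 16.7 = 4342
  mobile: 140 × 67 = 9380
  app: 100 × 19.4 = 1940
Adjusted estimate = 58,760 / 1,160 = 50.6552 → 50.7%.

50.7%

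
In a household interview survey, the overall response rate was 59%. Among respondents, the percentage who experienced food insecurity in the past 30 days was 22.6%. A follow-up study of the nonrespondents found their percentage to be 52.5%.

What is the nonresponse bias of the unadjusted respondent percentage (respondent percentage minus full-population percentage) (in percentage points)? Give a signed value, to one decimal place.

Nonresponse fraction = 1 − 0.59 = 0.41.
Bias = (nonresponse fraction) × (respondent percentage − nonrespondent percentage)
     = 0.41 × (22.6 − 52.5) = 0.41 × -29.9 = -12.259.

-12.3 percentage points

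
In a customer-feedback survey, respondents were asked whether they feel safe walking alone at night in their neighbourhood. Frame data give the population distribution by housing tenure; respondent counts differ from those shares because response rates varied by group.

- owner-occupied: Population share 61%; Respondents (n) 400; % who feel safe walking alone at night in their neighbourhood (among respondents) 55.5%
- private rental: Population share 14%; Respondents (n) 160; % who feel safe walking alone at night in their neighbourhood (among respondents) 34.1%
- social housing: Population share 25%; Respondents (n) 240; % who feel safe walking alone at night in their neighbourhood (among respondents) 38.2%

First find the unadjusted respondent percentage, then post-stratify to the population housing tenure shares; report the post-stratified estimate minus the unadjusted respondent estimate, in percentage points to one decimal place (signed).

+2.1 percentage points

Without adjustment, the pooled respondent share is:
  (400/800)×55.5 + (160/800)×34.1 + (240/800)×38.2 = 46.03%
Post-stratifying to population shares instead:
  0.61×55.5 + 0.14×34.1 + 0.25×38.2 = 48.179%
Difference = 48.179 − 46.03 = 2.149 pp.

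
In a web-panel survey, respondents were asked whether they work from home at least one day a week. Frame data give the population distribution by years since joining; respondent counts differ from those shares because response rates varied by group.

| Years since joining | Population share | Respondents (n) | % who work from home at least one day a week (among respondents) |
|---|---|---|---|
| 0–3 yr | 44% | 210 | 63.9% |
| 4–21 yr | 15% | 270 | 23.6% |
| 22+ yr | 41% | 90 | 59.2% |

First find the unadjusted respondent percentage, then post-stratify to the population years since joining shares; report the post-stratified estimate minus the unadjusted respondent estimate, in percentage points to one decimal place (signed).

+11.9 percentage points

Without adjustment, the pooled respondent share is:
  (210/570)×63.9 + (270/570)×23.6 + (90/570)×59.2 = 44.0684%
Reweighting by population years since joining shares:
  0.44×63.9 + 0.15×23.6 + 0.41×59.2 = 55.928%
Difference = 55.928 − 44.0684 = 11.8596 pp.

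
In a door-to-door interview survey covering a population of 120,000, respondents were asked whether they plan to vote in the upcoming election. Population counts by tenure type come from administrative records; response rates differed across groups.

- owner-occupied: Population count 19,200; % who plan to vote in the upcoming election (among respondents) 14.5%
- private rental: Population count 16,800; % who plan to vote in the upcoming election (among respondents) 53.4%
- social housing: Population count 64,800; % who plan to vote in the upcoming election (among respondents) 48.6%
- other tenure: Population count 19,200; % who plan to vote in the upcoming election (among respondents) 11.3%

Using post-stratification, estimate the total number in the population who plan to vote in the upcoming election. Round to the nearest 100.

Estimated count per cell = population count × respondent percentage:
  owner-occupied: 19,200 × 14.5% = 2784
  private rental: 16,800 × 53.4% = 8971.2
  social housing: 64,800 × 48.6% = 31492.8
  other tenure: 19,200 × 11.3% = 2169.6
Estimated total = 45417.6 → 45,400.

45,400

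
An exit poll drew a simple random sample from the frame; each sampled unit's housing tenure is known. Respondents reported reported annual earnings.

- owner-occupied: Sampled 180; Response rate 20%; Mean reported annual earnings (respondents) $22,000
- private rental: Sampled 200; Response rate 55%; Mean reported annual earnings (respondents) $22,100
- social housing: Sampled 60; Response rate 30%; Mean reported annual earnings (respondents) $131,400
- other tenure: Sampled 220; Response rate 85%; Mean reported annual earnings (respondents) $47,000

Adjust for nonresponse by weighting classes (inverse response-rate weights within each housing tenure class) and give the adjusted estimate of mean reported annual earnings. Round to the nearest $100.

$40,300

With weight = n_sampled/n_responded per class, the weighted class total is n_sampled:
  owner-occupied: 180 × 22,000 = 3,960,000
  private rental: 200 × 22,100 = 4,420,000
  social housing: 60 × 131,400 = 7,884,000
  other tenure: 220 × 47,000 = 10,340,000
Adjusted estimate = 26,604,000 / 660 = 40309.1 → $40,300.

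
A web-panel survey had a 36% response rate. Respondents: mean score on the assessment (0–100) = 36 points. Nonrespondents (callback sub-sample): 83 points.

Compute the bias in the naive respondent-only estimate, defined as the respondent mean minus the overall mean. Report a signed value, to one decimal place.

-30.1

Nonresponse fraction = 1 − 0.36 = 0.64.
Bias = (nonresponse fraction) × (respondent mean − nonrespondent mean)
     = 0.64 × (36 − 83) = 0.64 × -47 = -30.08.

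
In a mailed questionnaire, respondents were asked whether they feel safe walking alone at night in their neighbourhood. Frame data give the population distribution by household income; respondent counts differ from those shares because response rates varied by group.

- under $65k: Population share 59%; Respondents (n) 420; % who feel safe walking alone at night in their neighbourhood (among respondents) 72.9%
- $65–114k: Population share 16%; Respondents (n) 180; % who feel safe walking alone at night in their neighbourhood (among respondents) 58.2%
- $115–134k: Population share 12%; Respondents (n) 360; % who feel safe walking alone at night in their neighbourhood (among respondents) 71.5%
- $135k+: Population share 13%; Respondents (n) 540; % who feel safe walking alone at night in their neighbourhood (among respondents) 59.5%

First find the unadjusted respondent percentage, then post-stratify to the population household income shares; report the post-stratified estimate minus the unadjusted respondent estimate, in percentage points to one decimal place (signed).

Without adjustment, the pooled respondent share is:
  (420/1500)×72.9 + (180/1500)×58.2 + (360/1500)×71.5 + (540/1500)×59.5 = 65.976%
Reweighting by population household income shares:
  0.59×72.9 + 0.16×58.2 + 0.12×71.5 + 0.13×59.5 = 68.638%
Difference = 68.638 − 65.976 = 2.662 pp.

+2.7 percentage points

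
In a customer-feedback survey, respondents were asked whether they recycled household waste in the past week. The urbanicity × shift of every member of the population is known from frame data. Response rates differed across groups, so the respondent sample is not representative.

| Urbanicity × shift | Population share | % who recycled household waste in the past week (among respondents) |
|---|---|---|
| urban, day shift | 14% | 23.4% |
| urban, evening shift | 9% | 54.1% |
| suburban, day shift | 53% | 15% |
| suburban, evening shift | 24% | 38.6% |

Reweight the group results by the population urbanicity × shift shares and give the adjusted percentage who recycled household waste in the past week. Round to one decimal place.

25.4%

Weight each group's respondent value by its population share:
  urban, day shift: 0.14 × 23.4 = 3.276
  urban, evening shift: 0.09 × 54.1 = 4.869
  suburban, day shift: 0.53 × 15 = 7.95
  suburban, evening shift: 0.24 × 38.6 = 9.264
Post-stratified estimate = 25.359 → 25.4%.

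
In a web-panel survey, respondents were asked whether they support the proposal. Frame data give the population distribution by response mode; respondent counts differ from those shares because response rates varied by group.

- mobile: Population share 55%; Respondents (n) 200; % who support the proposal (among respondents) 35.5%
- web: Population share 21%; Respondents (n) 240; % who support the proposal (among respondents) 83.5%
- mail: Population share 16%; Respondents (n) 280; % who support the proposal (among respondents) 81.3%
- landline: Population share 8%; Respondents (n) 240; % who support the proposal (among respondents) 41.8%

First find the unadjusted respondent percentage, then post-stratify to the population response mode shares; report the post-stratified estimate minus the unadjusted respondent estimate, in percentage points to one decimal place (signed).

Unadjusted (pooled respondent) estimate weights by respondent counts:
  (200/960)×35.5 + (240/960)×83.5 + (280/960)×81.3 + (240/960)×41.8 = 62.4333%
Post-stratifying to population shares instead:
  0.55×35.5 + 0.21×83.5 + 0.16×81.3 + 0.08×41.8 = 53.412%
Difference = 53.412 − 62.4333 = -9.0213 pp.

-9.0 percentage points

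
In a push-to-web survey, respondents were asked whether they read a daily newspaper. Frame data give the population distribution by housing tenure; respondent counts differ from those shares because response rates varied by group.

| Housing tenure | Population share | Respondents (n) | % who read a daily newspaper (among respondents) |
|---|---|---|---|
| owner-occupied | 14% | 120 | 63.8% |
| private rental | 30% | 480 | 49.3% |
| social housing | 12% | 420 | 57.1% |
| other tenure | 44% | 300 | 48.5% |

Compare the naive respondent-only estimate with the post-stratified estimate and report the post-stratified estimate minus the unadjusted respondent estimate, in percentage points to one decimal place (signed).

-1.0 percentage points

Without adjustment, the pooled respondent share is:
  (120/1320)×63.8 + (480/1320)×49.3 + (420/1320)×57.1 + (300/1320)×48.5 = 52.9182%
Post-stratifying to population shares instead:
  0.14×63.8 + 0.3×49.3 + 0.12×57.1 + 0.44×48.5 = 51.914%
Difference = 51.914 − 52.9182 = -1.0042 pp.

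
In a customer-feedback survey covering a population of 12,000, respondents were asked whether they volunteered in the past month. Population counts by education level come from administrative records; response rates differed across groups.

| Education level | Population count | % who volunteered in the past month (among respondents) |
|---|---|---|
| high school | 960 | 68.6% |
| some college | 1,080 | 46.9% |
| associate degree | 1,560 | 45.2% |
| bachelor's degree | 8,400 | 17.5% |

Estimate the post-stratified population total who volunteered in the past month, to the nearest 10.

Estimated count per cell = population count × respondent percentage:
  high school: 960 × 68.6% = 658.56
  some college: 1,080 × 46.9% = 506.52
  associate degree: 1,560 × 45.2% = 705.12
  bachelor's degree: 8,400 × 17.5% = 1470
Estimated total = 3340.2 → 3,340.

3,340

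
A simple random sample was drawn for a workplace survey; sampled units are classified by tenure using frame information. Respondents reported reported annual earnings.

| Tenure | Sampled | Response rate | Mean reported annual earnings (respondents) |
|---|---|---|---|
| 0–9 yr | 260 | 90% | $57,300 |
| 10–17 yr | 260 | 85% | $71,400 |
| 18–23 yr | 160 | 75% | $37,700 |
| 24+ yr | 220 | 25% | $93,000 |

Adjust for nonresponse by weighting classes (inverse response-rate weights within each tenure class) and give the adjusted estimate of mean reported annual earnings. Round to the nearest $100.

$66,600

Inverse-response-rate weighting restores each class to its sampled count, so class totals weight by n_sampled:
  0–9 yr: 260 × 57,300 = 14,898,000
  10–17 yr: 260 × 71,400 = 18,564,000
  18–23 yr: 160 × 37,700 = 6,032,000
  24+ yr: 220 × 93,000 = 20,460,000
Adjusted estimate = 59,954,000 / 900 = 66615.6 → $66,600.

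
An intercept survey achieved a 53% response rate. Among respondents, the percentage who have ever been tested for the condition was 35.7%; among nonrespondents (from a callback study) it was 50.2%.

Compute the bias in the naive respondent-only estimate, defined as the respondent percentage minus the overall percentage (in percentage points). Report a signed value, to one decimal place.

-6.8 percentage points

Nonresponse fraction = 1 − 0.53 = 0.47.
Bias = (nonresponse fraction) × (respondent percentage − nonrespondent percentage)
     = 0.47 × (35.7 − 50.2) = 0.47 × -14.5 = -6.815.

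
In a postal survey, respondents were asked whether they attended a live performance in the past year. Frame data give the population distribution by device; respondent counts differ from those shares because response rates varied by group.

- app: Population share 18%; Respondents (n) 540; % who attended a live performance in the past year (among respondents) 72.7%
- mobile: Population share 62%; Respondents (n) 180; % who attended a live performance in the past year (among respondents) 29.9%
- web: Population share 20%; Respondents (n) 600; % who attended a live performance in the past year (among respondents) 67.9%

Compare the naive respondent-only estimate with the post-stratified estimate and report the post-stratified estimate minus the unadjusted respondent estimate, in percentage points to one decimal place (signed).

Unadjusted (pooled respondent) estimate weights by respondent counts:
  (540/1320)×72.7 + (180/1320)×29.9 + (600/1320)×67.9 = 64.6818%
Post-stratified estimate weights by population shares:
  0.18×72.7 + 0.62×29.9 + 0.2×67.9 = 45.204%
Difference = 45.204 − 64.6818 = -19.4778 pp.

-19.5 percentage points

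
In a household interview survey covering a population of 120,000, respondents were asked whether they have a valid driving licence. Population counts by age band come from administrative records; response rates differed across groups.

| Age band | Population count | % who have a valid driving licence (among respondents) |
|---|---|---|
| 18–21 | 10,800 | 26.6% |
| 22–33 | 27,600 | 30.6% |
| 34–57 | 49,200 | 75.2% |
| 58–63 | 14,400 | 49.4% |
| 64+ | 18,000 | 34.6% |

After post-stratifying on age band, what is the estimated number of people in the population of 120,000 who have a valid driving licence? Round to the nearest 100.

61,700

Each cell contributes its population count × the respondent rate:
  18–21: 10,800 × 26.6% = 2872.8
  22–33: 27,600 × 30.6% = 8445.6
  34–57: 49,200 × 75.2% = 36998.4
  58–63: 14,400 × 49.4% = 7113.6
  64+: 18,000 × 34.6% = 6228
Estimated total = 61658.4 → 61,700.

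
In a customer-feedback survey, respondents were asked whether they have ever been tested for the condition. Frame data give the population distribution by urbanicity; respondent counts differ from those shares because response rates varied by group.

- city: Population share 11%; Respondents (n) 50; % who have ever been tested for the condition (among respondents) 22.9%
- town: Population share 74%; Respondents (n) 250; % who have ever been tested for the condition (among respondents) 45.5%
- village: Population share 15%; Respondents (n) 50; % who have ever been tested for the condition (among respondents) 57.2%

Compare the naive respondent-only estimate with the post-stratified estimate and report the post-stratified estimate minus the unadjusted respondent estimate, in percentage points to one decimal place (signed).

+0.8 percentage points

Unadjusted (pooled respondent) estimate weights by respondent counts:
  (50/350)×22.9 + (250/350)×45.5 + (50/350)×57.2 = 43.9429%
Post-stratified estimate weights by population shares:
  0.11×22.9 + 0.74×45.5 + 0.15×57.2 = 44.769%
Difference = 44.769 − 43.9429 = 0.8261 pp.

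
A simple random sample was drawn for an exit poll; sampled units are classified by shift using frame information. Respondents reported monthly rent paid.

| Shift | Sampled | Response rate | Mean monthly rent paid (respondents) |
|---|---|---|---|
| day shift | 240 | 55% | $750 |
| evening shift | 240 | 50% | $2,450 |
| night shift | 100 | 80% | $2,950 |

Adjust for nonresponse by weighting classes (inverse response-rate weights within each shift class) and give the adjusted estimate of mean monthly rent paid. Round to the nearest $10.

$1,830

Inverse-response-rate weighting restores each class to its sampled count, so class totals weight by n_sampled:
  day shift: 240 × 750 = 180,000
  evening shift: 240 × 2450 = 588,000
  night shift: 100 × 2950 = 295,000
Adjusted estimate = 1,063,000 / 580 = 1832.76 → $1,830.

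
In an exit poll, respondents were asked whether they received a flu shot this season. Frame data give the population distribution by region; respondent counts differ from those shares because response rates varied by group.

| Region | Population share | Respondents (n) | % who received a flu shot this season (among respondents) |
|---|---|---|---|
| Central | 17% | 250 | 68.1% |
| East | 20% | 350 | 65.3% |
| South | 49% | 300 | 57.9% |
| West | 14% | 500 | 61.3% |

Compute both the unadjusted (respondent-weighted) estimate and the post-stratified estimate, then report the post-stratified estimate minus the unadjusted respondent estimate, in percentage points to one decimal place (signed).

-1.2 percentage points

Unadjusted (pooled respondent) estimate weights by respondent counts:
  (250/1400)×68.1 + (350/1400)×65.3 + (300/1400)×57.9 + (500/1400)×61.3 = 62.7857%
Reweighting by population region shares:
  0.17×68.1 + 0.2×65.3 + 0.49×57.9 + 0.14×61.3 = 61.59%
Difference = 61.59 − 62.7857 = -1.1957 pp.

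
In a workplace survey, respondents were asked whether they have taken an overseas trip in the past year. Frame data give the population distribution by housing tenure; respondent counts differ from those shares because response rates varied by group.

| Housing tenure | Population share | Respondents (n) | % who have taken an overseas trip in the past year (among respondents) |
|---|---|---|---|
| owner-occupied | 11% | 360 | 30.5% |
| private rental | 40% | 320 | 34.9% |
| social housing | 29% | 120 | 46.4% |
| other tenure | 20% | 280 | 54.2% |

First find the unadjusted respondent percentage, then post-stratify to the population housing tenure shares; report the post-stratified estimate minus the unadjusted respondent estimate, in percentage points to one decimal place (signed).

Without adjustment, the pooled respondent share is:
  (360/1080)×30.5 + (320/1080)×34.9 + (120/1080)×46.4 + (280/1080)×54.2 = 39.7148%
Reweighting by population housing tenure shares:
  0.11×30.5 + 0.4×34.9 + 0.29×46.4 + 0.2×54.2 = 41.611%
Difference = 41.611 − 39.7148 = 1.8962 pp.

+1.9 percentage points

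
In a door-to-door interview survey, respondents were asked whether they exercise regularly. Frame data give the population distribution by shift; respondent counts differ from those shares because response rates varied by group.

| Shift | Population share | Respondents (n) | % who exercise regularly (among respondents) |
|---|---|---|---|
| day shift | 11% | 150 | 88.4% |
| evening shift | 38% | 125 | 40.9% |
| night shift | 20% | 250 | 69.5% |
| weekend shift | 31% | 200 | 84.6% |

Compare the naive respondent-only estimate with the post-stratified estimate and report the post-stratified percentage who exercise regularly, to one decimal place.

65.4%

Unadjusted (pooled respondent) estimate weights by respondent counts:
  (150/725)×88.4 + (125/725)×40.9 + (250/725)×69.5 + (200/725)×84.6 = 72.6448%
Reweighting by population shift shares:
  0.11×88.4 + 0.38×40.9 + 0.2×69.5 + 0.31×84.6 = 65.392%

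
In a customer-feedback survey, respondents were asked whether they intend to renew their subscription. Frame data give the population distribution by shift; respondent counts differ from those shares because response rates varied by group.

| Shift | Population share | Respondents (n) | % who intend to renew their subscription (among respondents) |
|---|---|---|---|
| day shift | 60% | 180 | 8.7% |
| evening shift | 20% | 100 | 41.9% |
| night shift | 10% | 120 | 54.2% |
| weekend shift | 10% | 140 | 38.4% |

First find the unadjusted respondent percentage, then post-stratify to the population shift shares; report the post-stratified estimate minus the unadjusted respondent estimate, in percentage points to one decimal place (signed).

Without adjustment, the pooled respondent share is:
  (180/540)×8.7 + (100/540)×41.9 + (120/540)×54.2 + (140/540)×38.4 = 32.6593%
Post-stratified estimate weights by population shares:
  0.6×8.7 + 0.2×41.9 + 0.1×54.2 + 0.1×38.4 = 22.86%
Difference = 22.86 − 32.6593 = -9.7993 pp.

-9.8 percentage points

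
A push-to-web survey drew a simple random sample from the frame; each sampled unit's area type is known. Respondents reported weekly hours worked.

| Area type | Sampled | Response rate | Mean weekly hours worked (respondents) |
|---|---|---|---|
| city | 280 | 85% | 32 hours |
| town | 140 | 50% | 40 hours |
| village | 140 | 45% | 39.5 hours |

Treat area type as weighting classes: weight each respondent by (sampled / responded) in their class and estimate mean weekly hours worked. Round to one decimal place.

35.9

Each respondent's weight = sampled/responded in their class; summing within a class gives n_sampled, so:
  city: 280 × 32 = 8960
  town: 140 × 40 = 5600
  village: 140 × 39.5 = 5530
Adjusted estimate = 20,090 / 560 = 35.875 → 35.9.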